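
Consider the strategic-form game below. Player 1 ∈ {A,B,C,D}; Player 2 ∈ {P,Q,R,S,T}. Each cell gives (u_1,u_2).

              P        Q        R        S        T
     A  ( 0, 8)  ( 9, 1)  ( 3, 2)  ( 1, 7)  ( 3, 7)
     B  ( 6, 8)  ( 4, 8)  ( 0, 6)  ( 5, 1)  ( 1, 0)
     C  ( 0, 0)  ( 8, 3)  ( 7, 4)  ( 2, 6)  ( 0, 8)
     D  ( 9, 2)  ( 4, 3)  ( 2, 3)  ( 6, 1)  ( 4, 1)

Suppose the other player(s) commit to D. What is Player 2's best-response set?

u_2(P vs D) = 2
u_2(Q vs D) = 3
u_2(R vs D) = 3
u_2(S vs D) = 1
u_2(T vs D) = 1
max payoff 3 at {Q,R}

BR_2 = {Q,R}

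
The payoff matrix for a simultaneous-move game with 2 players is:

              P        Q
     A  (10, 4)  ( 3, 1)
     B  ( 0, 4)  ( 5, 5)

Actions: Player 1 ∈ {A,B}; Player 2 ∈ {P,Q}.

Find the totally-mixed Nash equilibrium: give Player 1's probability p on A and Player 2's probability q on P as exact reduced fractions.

(p,q) = (1/4, 1/6)

P1 indiff ⇒ q·10+(1-q)·3 = q·0+(1-q)·5 ⇒ q(10) = (1-q)(2) ⇒ q = 1/6
P2 indiff ⇒ p·4+(1-p)·4 = p·1+(1-p)·5 ⇒ p(3) = (1-p)(1) ⇒ p = 1/4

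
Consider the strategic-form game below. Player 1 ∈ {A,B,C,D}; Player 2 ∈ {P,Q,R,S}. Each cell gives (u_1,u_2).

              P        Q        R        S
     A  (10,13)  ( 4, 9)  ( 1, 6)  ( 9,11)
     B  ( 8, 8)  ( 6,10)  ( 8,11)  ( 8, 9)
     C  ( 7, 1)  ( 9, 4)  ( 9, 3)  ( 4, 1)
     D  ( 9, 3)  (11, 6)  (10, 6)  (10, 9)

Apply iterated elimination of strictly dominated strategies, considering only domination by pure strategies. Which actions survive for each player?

IESDS → P1:{A,D} P2:{P,S}

P1 drop B (D beats it: P:9>8 Q:11>6 R:10>8 S:10>8)
P1 drop C (D beats it: P:9>7 Q:11>9 R:10>9 S:10>4)
P2 drop Q (S beats it: A:11>9 D:9>6)
P2 drop R (S beats it: A:11>6 D:9>6)
P1→{A,D} P2→{P,S}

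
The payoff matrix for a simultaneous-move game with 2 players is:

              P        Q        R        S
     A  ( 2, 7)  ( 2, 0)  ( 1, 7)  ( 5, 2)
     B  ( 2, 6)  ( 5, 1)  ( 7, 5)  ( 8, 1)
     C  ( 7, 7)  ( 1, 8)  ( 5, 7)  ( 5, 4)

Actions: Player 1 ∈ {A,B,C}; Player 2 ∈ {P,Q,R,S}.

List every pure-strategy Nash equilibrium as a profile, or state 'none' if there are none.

(A,P): not NE [P1→C gives 7>2]
(A,Q): not NE [P1→B gives 5>2; P2→R gives 7>0]
(A,R): not NE [P1→B gives 7>1]
(A,S): not NE [P1→B gives 8>5; P2→R gives 7>2]
(B,P): not NE [P1→C gives 7>2]
(B,Q): not NE [P2→P gives 6>1]
(B,R): not NE [P2→P gives 6>5]
(B,S): not NE [P2→P gives 6>1]
(C,P): not NE [P2→Q gives 8>7]
(C,Q): not NE [P1→B gives 5>1]
(C,R): not NE [P1→B gives 7>5; P2→Q gives 8>7]
(C,S): not NE [P1→B gives 8>5; P2→Q gives 8>4]

PSNE: ∅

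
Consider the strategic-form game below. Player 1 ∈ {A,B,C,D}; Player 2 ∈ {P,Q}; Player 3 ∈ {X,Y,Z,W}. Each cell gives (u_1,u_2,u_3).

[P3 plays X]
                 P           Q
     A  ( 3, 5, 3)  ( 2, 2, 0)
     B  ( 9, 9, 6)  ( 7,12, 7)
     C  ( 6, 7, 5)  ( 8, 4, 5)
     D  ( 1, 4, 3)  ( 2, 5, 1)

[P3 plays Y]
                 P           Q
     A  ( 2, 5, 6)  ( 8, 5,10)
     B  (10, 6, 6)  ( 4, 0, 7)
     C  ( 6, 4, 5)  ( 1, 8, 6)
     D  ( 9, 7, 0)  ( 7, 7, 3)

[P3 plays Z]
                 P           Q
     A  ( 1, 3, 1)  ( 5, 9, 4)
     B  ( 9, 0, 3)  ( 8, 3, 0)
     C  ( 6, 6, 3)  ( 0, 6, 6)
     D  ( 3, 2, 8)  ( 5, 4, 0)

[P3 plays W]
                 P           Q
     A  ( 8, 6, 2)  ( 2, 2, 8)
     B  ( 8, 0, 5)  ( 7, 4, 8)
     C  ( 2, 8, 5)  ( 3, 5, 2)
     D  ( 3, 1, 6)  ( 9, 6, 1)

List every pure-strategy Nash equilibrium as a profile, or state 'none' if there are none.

NE set: (A,Q,Y), (B,P,Y)

(A,P,X): not NE [P1→B gives 9>3; P3→Y gives 6>3]
(A,P,Y): not NE [P1→B gives 10>2]
(A,P,Z): not NE [P1→B gives 9>1; P2→Q gives 9>3; P3→Y gives 6>1]
(A,P,W): not NE [P3→Y gives 6>2]
(A,Q,X): not NE [P1→C gives 8>2; P2→P gives 5>2; P3→Y gives 10>0]
(A,Q,Y): NE
(A,Q,Z): not NE [P1→B gives 8>5; P3→Y gives 10>4]
(A,Q,W): not NE [P1→D gives 9>2; P2→P gives 6>2; P3→Y gives 10>8]
(B,P,X): not NE [P2→Q gives 12>9]
(B,P,Y): NE
(B,P,Z): not NE [P2→Q gives 3>0; P3→Y gives 6>3]
(B,P,W): not NE [P2→Q gives 4>0; P3→Y gives 6>5]
(B,Q,X): not NE [P1→C gives 8>7; P3→W gives 8>7]
(B,Q,Y): not NE [P1→A gives 8>4; P2→P gives 6>0; P3→W gives 8>7]
(B,Q,Z): not NE [P3→W gives 8>0]
(B,Q,W): not NE [P1→D gives 9>7]
(C,P,X): not NE [P1→B gives 9>6]
(C,P,Y): not NE [P1→B gives 10>6; P2→Q gives 8>4]
(C,P,Z): not NE [P1→B gives 9>6; P3→W gives 5>3]
(C,P,W): not NE [P1→B gives 8>2]
(C,Q,X): not NE [P2→P gives 7>4; P3→Z gives 6>5]
(C,Q,Y): not NE [P1→A gives 8>1]
(C,Q,Z): not NE [P1→B gives 8>0]
(C,Q,W): not NE [P1→D gives 9>3; P2→P gives 8>5; P3→Z gives 6>2]
(D,P,X): not NE [P1→B gives 9>1; P2→Q gives 5>4; P3→Z gives 8>3]
(D,P,Y): not NE [P1→B gives 10>9; P3→Z gives 8>0]
(D,P,Z): not NE [P1→B gives 9>3; P2→Q gives 4>2]
(D,P,W): not NE [P1→B gives 8>3; P2→Q gives 6>1; P3→Z gives 8>6]
(D,Q,X): not NE [P1→C gives 8>2; P3→Y gives 3>1]
(D,Q,Y): not NE [P1→A gives 8>7]
(D,Q,Z): not NE [P1→B gives 8>5; P3→Y gives 3>0]
(D,Q,W): not NE [P3→Y gives 3>1]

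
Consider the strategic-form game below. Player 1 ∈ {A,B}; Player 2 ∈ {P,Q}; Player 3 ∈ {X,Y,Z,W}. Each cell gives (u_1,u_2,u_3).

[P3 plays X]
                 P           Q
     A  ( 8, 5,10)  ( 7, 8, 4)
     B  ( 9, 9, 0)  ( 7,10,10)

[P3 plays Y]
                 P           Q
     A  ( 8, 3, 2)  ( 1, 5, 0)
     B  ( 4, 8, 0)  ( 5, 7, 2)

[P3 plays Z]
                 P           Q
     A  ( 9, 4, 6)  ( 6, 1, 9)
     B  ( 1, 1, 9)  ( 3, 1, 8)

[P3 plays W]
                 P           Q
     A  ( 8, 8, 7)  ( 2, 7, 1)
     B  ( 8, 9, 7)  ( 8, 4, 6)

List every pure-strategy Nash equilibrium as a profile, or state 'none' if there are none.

PSNE = {(B,Q,X)}

(A,P,X): not NE [P1→B gives 9>8; P2→Q gives 8>5]
(A,P,Y): not NE [P2→Q gives 5>3; P3→X gives 10>2]
(A,P,Z): not NE [P3→X gives 10>6]
(A,P,W): not NE [P3→X gives 10>7]
(A,Q,X): not NE [P3→Z gives 9>4]
(A,Q,Y): not NE [P1→B gives 5>1; P3→Z gives 9>0]
(A,Q,Z): not NE [P2→P gives 4>1]
(A,Q,W): not NE [P1→B gives 8>2; P2→P gives 8>7; P3→Z gives 9>1]
(B,P,X): not NE [P2→Q gives 10>9; P3→Z gives 9>0]
(B,P,Y): not NE [P1→A gives 8>4; P3→Z gives 9>0]
(B,P,Z): not NE [P1→A gives 9>1]
(B,P,W): not NE [P3→Z gives 9>7]
(B,Q,X): NE
(B,Q,Y): not NE [P2→P gives 8>7; P3→X gives 10>2]
(B,Q,Z): not NE [P1→A gives 6>3; P3→X gives 10>8]
(B,Q,W): not NE [P2→P gives 9>4; P3→X gives 10>6]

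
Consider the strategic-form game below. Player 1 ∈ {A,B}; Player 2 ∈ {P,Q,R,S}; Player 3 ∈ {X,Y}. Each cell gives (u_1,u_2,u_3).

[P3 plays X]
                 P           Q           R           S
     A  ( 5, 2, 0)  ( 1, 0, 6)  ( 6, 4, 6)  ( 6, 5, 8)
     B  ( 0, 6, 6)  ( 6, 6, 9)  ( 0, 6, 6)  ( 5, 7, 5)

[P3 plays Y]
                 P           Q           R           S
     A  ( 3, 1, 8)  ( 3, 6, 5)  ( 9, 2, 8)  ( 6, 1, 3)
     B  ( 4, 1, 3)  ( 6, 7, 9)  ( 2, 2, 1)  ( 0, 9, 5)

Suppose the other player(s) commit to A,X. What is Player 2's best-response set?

u_2(P vs A,X) = 2
u_2(Q vs A,X) = 0
u_2(R vs A,X) = 4
u_2(S vs A,X) = 5
max payoff 5 at {S}

BR_2 = {S}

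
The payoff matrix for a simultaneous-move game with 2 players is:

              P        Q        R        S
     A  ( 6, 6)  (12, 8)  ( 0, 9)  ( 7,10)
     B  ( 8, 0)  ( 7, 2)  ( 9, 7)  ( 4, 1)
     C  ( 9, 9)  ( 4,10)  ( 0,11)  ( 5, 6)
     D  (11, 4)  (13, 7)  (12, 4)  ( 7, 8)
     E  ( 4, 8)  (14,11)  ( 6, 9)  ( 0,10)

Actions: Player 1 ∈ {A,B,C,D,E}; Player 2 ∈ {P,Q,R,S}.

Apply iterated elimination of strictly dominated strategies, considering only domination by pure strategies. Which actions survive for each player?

P1 drop B (D beats it: P:11>8 Q:13>7 R:12>9 S:7>4)
P1 drop C (D beats it: P:11>9 Q:13>4 R:12>0 S:7>5)
P2 drop P (Q beats it: A:8>6 D:7>4 E:11>8)
P2 drop R (S beats it: A:10>9 D:8>4 E:10>9)
P1→{A,D,E} P2→{Q,S}

Survivors P1:{A,D,E} P2:{Q,S}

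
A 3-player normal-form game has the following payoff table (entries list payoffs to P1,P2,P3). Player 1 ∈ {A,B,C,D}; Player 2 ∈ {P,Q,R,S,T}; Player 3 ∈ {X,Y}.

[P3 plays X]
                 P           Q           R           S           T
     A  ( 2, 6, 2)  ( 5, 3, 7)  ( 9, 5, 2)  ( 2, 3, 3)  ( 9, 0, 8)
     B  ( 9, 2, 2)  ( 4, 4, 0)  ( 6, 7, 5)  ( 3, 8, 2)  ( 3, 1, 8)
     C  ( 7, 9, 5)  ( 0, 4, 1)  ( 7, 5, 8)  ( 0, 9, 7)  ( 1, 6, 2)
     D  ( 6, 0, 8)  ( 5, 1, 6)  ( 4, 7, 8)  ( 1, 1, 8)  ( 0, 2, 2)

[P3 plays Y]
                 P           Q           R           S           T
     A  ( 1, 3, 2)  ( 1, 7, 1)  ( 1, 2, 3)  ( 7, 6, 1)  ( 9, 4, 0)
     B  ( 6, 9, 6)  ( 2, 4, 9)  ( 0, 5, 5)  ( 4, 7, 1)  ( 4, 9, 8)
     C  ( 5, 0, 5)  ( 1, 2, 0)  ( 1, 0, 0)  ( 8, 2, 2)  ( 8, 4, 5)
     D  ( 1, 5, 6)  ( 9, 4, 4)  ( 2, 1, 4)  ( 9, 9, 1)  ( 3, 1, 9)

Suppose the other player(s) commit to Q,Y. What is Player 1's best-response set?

P1 best: {D}

u_1(A vs Q,Y) = 1
u_1(B vs Q,Y) = 2
u_1(C vs Q,Y) = 1
u_1(D vs Q,Y) = 9
max payoff 9 at {D}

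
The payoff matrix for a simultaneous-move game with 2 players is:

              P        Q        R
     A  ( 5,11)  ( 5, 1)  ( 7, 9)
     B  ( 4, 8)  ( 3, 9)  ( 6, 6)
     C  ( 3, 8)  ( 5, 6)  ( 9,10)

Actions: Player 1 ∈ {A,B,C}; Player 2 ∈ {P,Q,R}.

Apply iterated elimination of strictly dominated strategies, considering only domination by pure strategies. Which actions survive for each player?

P1 drop B (A beats it: P:5>4 Q:5>3 R:7>6)
P2 drop Q (P beats it: A:11>1 C:8>6)
P1→{A,C} P2→{P,R}

IESDS → P1:{A,C} P2:{P,R}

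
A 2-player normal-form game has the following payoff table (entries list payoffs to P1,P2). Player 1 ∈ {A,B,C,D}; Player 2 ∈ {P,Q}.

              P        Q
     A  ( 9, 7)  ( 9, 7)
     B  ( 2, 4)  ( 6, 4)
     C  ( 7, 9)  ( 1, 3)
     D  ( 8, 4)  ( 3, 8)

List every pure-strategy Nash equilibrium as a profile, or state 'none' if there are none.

PSNE = {(A,P), (A,Q)}

(A,P): NE
(A,Q): NE
(B,P): not NE [P1→A gives 9>2]
(B,Q): not NE [P1→A gives 9>6]
(C,P): not NE [P1→A gives 9>7]
(C,Q): not NE [P1→A gives 9>1; P2→P gives 9>3]
(D,P): not NE [P1→A gives 9>8; P2→Q gives 8>4]
(D,Q): not NE [P1→A gives 9>3]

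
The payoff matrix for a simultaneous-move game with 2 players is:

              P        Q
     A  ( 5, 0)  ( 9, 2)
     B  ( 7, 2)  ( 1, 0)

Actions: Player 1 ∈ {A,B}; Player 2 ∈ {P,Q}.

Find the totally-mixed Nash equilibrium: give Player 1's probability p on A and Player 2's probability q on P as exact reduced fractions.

(p,q) = (1/2, 4/5)

P1 indiff ⇒ q·5+(1-q)·9 = q·7+(1-q)·1 ⇒ q(-2) = (1-q)(-8) ⇒ q = 4/5
P2 indiff ⇒ p·0+(1-p)·2 = p·2+(1-p)·0 ⇒ p(-2) = (1-p)(-2) ⇒ p = 1/2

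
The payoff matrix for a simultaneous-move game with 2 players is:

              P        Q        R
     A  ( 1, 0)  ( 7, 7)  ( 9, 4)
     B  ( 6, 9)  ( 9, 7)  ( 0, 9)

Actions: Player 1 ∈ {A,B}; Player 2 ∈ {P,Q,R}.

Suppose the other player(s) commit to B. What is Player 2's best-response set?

P2 best: {P,R}

u_2(P vs B) = 9
u_2(Q vs B) = 7
u_2(R vs B) = 9
max payoff 9 at {P,R}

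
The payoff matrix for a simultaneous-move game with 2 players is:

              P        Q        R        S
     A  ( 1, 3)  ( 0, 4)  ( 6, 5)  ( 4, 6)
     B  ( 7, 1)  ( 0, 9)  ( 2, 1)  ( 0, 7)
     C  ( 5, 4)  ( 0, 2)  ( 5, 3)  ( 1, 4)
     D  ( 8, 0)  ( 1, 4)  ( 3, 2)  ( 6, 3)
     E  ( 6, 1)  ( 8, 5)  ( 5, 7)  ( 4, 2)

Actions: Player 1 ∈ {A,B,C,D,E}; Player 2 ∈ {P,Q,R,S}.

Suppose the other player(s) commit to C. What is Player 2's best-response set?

BR_2 = {P,S}

u_2(P vs C) = 4
u_2(Q vs C) = 2
u_2(R vs C) = 3
u_2(S vs C) = 4
max payoff 4 at {P,S}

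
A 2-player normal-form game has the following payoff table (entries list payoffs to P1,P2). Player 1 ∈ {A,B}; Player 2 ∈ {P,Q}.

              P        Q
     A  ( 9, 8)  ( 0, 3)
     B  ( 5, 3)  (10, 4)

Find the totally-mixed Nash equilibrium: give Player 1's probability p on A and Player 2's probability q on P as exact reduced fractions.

P1 indiff ⇒ q·9+(1-q)·0 = q·5+(1-q)·10 ⇒ q(4) = (1-q)(10) ⇒ q = 5/7
P2 indiff ⇒ p·8+(1-p)·3 = p·3+(1-p)·4 ⇒ p(5) = (1-p)(1) ⇒ p = 1/6

(p,q) = (1/6, 5/7)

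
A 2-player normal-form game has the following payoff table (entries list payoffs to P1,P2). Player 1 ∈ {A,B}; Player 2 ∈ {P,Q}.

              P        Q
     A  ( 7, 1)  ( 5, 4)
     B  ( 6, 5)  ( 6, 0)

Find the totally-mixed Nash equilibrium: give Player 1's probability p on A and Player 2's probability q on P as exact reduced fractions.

P1 mixes 5/8 on A; P2 mixes 1/2 on P

P1 indiff ⇒ q·7+(1-q)·5 = q·6+(1-q)·6 ⇒ q(1) = (1-q)(1) ⇒ q = 1/2
P2 indiff ⇒ p·1+(1-p)·5 = p·4+(1-p)·0 ⇒ p(-3) = (1-p)(-5) ⇒ p = 5/8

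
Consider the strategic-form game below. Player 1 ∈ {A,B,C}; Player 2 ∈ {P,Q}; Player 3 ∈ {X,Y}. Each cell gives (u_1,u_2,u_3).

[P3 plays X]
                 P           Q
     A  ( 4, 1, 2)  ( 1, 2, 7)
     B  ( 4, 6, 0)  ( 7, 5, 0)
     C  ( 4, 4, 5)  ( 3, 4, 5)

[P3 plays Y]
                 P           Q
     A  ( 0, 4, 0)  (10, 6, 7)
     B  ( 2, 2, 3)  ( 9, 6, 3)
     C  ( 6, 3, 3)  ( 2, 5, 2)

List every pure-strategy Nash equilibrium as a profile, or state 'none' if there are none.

(A,P,X): not NE [P2→Q gives 2>1]
(A,P,Y): not NE [P1→C gives 6>0; P2→Q gives 6>4; P3→X gives 2>0]
(A,Q,X): not NE [P1→B gives 7>1]
(A,Q,Y): NE
(B,P,X): not NE [P3→Y gives 3>0]
(B,P,Y): not NE [P1→C gives 6>2; P2→Q gives 6>2]
(B,Q,X): not NE [P2→P gives 6>5; P3→Y gives 3>0]
(B,Q,Y): not NE [P1→A gives 10>9]
(C,P,X): NE
(C,P,Y): not NE [P2→Q gives 5>3; P3→X gives 5>3]
(C,Q,X): not NE [P1→B gives 7>3]
(C,Q,Y): not NE [P1→A gives 10>2; P3→X gives 5>2]

Nash profiles: (A,Q,Y), (C,P,X)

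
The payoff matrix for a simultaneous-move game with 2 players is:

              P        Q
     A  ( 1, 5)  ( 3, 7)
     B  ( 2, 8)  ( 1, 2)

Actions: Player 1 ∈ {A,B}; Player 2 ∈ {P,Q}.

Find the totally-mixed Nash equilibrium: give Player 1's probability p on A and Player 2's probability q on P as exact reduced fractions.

p=3/4, q=2/3

P1 indiff ⇒ q·1+(1-q)·3 = q·2+(1-q)·1 ⇒ q(-1) = (1-q)(-2) ⇒ q = 2/3
P2 indiff ⇒ p·5+(1-p)·8 = p·7+(1-p)·2 ⇒ p(-2) = (1-p)(-6) ⇒ p = 3/4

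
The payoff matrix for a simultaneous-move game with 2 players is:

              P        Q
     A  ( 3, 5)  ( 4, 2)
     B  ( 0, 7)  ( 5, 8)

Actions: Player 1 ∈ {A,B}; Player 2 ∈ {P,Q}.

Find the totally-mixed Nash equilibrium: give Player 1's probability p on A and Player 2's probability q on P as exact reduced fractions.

(p,q) = (1/4, 1/4)

P1 indiff ⇒ q·3+(1-q)·4 = q·0+(1-q)·5 ⇒ q(3) = (1-q)(1) ⇒ q = 1/4
P2 indiff ⇒ p·5+(1-p)·7 = p·2+(1-p)·8 ⇒ p(3) = (1-p)(1) ⇒ p = 1/4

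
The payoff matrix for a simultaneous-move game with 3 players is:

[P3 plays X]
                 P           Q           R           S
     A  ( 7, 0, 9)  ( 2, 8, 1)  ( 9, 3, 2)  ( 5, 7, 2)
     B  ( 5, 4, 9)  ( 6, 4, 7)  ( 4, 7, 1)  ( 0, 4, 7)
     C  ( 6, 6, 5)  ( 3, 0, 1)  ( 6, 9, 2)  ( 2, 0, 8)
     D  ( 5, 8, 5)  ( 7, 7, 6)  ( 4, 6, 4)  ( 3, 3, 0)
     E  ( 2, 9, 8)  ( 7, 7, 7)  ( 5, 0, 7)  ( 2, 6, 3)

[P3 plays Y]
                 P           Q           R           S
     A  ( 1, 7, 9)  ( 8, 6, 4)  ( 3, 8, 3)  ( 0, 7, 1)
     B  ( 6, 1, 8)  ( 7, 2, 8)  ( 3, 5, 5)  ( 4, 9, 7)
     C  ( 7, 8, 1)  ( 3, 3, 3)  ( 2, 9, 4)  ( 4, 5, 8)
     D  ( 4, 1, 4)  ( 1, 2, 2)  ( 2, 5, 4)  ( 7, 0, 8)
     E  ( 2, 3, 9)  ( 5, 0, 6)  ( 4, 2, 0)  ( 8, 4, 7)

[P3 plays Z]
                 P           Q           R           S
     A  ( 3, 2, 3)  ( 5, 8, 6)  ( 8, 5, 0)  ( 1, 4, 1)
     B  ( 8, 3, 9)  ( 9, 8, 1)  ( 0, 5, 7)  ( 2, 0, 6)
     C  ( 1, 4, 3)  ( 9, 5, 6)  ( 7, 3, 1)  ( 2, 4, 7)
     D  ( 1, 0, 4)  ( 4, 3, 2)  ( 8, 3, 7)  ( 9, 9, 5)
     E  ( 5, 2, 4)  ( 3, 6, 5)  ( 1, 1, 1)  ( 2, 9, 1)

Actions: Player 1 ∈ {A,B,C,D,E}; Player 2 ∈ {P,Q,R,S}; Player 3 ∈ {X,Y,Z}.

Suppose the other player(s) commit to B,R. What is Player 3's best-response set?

P3 best: {Z}

u_3(X vs B,R) = 1
u_3(Y vs B,R) = 5
u_3(Z vs B,R) = 7
max payoff 7 at {Z}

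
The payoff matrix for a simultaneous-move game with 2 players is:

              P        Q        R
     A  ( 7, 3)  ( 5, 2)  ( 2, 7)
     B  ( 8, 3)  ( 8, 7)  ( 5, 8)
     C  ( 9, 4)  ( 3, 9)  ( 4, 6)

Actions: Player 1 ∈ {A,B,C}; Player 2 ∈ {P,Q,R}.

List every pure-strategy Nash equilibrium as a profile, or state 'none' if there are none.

(A,P): not NE [P1→C gives 9>7; P2→R gives 7>3]
(A,Q): not NE [P1→B gives 8>5; P2→R gives 7>2]
(A,R): not NE [P1→B gives 5>2]
(B,P): not NE [P1→C gives 9>8; P2→R gives 8>3]
(B,Q): not NE [P2→R gives 8>7]
(B,R): NE
(C,P): not NE [P2→Q gives 9>4]
(C,Q): not NE [P1→B gives 8>3]
(C,R): not NE [P1→B gives 5>4; P2→Q gives 9>6]

NE set: (B,R)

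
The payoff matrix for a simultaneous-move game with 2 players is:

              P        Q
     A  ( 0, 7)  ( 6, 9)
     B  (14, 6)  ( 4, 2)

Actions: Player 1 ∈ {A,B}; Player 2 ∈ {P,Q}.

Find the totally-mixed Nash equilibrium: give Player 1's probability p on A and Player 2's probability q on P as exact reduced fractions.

P1 mixes 2/3 on A; P2 mixes 1/8 on P

P1 indiff ⇒ q·0+(1-q)·6 = q·14+(1-q)·4 ⇒ q(-14) = (1-q)(-2) ⇒ q = 1/8
P2 indiff ⇒ p·7+(1-p)·6 = p·9+(1-p)·2 ⇒ p(-2) = (1-p)(-4) ⇒ p = 2/3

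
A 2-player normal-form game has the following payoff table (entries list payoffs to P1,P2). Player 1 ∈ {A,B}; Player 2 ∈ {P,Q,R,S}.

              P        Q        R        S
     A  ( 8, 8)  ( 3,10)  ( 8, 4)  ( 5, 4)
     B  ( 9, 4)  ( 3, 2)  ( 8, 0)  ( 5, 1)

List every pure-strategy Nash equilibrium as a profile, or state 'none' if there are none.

Nash profiles: (A,Q), (B,P)

(A,P): not NE [P1→B gives 9>8; P2→Q gives 10>8]
(A,Q): NE
(A,R): not NE [P2→Q gives 10>4]
(A,S): not NE [P2→Q gives 10>4]
(B,P): NE
(B,Q): not NE [P2→P gives 4>2]
(B,R): not NE [P2→P gives 4>0]
(B,S): not NE [P2→P gives 4>1]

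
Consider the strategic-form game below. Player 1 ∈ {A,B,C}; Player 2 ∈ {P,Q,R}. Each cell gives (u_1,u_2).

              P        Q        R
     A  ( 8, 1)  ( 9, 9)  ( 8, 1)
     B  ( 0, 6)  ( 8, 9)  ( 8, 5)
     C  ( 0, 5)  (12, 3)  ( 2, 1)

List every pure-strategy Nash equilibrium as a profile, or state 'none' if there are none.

(A,P): not NE [P2→Q gives 9>1]
(A,Q): not NE [P1→C gives 12>9]
(A,R): not NE [P2→Q gives 9>1]
(B,P): not NE [P1→A gives 8>0; P2→Q gives 9>6]
(B,Q): not NE [P1→C gives 12>8]
(B,R): not NE [P2→Q gives 9>5]
(C,P): not NE [P1→A gives 8>0]
(C,Q): not NE [P2→P gives 5>3]
(C,R): not NE [P1→B gives 8>2; P2→P gives 5>1]

PSNE: ∅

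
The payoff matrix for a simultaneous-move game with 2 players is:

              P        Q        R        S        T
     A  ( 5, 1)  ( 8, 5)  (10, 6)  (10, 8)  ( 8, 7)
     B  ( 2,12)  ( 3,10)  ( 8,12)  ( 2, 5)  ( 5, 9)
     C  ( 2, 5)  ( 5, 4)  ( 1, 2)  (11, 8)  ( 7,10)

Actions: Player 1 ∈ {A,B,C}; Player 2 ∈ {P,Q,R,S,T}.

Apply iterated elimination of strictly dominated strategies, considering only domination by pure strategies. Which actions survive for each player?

Survivors P1:{A,C} P2:{S,T}

P1 drop B (A beats it: P:5>2 Q:8>3 R:10>8 S:10>2 T:8>5)
P2 drop P (S beats it: A:8>1 C:8>5)
P2 drop Q (S beats it: A:8>5 C:8>4)
P2 drop R (S beats it: A:8>6 C:8>2)
P1→{A,C} P2→{S,T}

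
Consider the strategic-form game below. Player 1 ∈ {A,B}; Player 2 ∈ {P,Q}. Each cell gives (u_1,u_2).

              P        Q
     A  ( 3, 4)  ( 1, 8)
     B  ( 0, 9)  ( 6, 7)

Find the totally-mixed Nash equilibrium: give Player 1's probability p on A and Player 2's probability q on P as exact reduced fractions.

p=1/3, q=5/8

P1 indiff ⇒ q·3+(1-q)·1 = q·0+(1-q)·6 ⇒ q(3) = (1-q)(5) ⇒ q = 5/8
P2 indiff ⇒ p·4+(1-p)·9 = p·8+(1-p)·7 ⇒ p(-4) = (1-p)(-2) ⇒ p = 1/3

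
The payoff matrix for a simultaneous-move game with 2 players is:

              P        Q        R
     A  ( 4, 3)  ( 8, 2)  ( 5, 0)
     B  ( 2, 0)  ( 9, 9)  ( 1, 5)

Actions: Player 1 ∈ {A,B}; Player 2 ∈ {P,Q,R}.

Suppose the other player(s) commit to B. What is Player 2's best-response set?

P2 best: {Q}

u_2(P vs B) = 0
u_2(Q vs B) = 9
u_2(R vs B) = 5
max payoff 9 at {Q}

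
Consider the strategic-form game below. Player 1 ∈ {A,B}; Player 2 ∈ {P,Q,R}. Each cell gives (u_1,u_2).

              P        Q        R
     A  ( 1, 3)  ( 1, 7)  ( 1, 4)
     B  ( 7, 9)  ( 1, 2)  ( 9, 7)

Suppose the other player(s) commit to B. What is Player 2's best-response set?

argmax u_2 = {P}

u_2(P vs B) = 9
u_2(Q vs B) = 2
u_2(R vs B) = 7
max payoff 9 at {P}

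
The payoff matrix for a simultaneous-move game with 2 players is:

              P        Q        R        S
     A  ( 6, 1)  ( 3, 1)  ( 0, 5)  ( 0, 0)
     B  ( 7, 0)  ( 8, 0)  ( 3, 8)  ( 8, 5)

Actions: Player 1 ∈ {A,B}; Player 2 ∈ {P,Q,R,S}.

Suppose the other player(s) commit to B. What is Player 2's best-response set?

u_2(P vs B) = 0
u_2(Q vs B) = 0
u_2(R vs B) = 8
u_2(S vs B) = 5
max payoff 8 at {R}

P2 best: {R}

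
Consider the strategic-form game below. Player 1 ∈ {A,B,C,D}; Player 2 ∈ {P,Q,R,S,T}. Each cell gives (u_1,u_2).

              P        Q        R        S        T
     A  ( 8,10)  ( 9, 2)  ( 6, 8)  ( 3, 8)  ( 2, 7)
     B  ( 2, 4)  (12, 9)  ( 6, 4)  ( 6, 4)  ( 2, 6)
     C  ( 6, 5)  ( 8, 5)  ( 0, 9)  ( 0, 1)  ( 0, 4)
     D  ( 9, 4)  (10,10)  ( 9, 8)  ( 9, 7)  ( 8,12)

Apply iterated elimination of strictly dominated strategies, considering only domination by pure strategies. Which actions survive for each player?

P1 drop A (D beats it: P:9>8 Q:10>9 R:9>6 S:9>3 T:8>2)
P1 drop C (D beats it: P:9>6 Q:10>8 R:9>0 S:9>0 T:8>0)
P2 drop P (Q beats it: B:9>4 D:10>4)
P2 drop R (Q beats it: B:9>4 D:10>8)
P2 drop S (Q beats it: B:9>4 D:10>7)
P1→{B,D} P2→{Q,T}

IESDS → P1:{B,D} P2:{Q,T}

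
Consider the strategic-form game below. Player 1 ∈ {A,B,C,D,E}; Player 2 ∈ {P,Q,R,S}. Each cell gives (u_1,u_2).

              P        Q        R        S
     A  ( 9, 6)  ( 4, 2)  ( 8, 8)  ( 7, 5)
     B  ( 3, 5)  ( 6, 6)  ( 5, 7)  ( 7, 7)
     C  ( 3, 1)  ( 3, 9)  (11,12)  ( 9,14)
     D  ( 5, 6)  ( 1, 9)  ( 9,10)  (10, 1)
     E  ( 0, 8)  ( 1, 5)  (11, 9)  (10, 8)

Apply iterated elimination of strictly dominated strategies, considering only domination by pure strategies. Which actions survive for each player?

IESDS → P1:{C,D,E} P2:{R,S}

P2 drop P (R beats it: A:8>6 B:7>5 C:12>1 D:10>6 E:9>8)
P2 drop Q (R beats it: A:8>2 B:7>6 C:12>9 D:10>9 E:9>5)
P1 drop A (C beats it: R:11>8 S:9>7)
P1 drop B (C beats it: R:11>5 S:9>7)
P1→{C,D,E} P2→{R,S}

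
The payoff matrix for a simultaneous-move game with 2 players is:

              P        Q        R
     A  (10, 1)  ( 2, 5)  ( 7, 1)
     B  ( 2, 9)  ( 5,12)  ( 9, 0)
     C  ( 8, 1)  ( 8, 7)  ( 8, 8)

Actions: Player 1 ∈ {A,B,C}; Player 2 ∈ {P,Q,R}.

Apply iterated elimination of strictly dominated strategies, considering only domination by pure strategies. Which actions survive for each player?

P2 drop P (Q beats it: A:5>1 B:12>9 C:7>1)
P1 drop A (B beats it: Q:5>2 R:9>7)
P1→{B,C} P2→{Q,R}

Survivors P1:{B,C} P2:{Q,R}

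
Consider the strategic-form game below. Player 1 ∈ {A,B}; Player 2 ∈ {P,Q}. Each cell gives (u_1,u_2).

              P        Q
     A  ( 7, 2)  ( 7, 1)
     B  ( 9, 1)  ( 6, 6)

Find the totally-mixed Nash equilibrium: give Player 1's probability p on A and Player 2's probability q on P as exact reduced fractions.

p=5/6, q=1/3

P1 indiff ⇒ q·7+(1-q)·7 = q·9+(1-q)·6 ⇒ q(-2) = (1-q)(-1) ⇒ q = 1/3
P2 indiff ⇒ p·2+(1-p)·1 = p·1+(1-p)·6 ⇒ p(1) = (1-p)(5) ⇒ p = 5/6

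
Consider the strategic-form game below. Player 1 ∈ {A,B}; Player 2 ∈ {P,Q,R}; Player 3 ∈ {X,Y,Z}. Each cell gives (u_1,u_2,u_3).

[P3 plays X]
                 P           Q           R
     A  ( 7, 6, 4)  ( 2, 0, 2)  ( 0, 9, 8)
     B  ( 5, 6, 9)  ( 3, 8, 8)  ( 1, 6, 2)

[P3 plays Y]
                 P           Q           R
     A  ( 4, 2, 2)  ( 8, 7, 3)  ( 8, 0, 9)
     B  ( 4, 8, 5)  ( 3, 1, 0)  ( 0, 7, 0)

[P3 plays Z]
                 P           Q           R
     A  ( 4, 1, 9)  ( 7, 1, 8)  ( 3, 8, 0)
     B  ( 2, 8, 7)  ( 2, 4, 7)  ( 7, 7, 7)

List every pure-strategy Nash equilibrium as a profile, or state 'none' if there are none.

(A,P,X): not NE [P2→R gives 9>6; P3→Z gives 9>4]
(A,P,Y): not NE [P2→Q gives 7>2; P3→Z gives 9>2]
(A,P,Z): not NE [P2→R gives 8>1]
(A,Q,X): not NE [P1→B gives 3>2; P2→R gives 9>0; P3→Z gives 8>2]
(A,Q,Y): not NE [P3→Z gives 8>3]
(A,Q,Z): not NE [P2→R gives 8>1]
(A,R,X): not NE [P1→B gives 1>0; P3→Y gives 9>8]
(A,R,Y): not NE [P2→Q gives 7>0]
(A,R,Z): not NE [P1→B gives 7>3; P3→Y gives 9>0]
(B,P,X): not NE [P1→A gives 7>5; P2→Q gives 8>6]
(B,P,Y): not NE [P3→X gives 9>5]
(B,P,Z): not NE [P1→A gives 4>2; P3→X gives 9>7]
(B,Q,X): NE
(B,Q,Y): not NE [P1→A gives 8>3; P2→P gives 8>1; P3→X gives 8>0]
(B,Q,Z): not NE [P1→A gives 7>2; P2→P gives 8>4; P3→X gives 8>7]
(B,R,X): not NE [P2→Q gives 8>6; P3→Z gives 7>2]
(B,R,Y): not NE [P1→A gives 8>0; P2→P gives 8>7; P3→Z gives 7>0]
(B,R,Z): not NE [P2→P gives 8>7]

PSNE = {(B,Q,X)}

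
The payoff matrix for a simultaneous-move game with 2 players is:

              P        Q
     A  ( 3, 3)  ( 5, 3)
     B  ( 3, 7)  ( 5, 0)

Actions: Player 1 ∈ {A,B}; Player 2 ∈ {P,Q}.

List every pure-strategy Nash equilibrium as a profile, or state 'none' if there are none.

PSNE = {(A,P), (A,Q), (B,P)}

(A,P): NE
(A,Q): NE
(B,P): NE
(B,Q): not NE [P2→P gives 7>0]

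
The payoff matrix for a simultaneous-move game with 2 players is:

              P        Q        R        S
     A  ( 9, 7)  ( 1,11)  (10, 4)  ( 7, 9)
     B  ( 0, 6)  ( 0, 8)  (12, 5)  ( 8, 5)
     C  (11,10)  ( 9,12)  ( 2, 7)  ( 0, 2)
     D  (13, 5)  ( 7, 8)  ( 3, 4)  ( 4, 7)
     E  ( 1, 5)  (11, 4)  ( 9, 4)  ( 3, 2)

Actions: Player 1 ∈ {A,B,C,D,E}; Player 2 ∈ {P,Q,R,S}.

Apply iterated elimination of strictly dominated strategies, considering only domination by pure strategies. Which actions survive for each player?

Survivors P1:{C,D,E} P2:{P,Q}

P2 drop R (P beats it: A:7>4 B:6>5 C:10>7 D:5>4 E:5>4)
P2 drop S (Q beats it: A:11>9 B:8>5 C:12>2 D:8>7 E:4>2)
P1 drop A (C beats it: P:11>9 Q:9>1)
P1 drop B (C beats it: P:11>0 Q:9>0)
P1→{C,D,E} P2→{P,Q}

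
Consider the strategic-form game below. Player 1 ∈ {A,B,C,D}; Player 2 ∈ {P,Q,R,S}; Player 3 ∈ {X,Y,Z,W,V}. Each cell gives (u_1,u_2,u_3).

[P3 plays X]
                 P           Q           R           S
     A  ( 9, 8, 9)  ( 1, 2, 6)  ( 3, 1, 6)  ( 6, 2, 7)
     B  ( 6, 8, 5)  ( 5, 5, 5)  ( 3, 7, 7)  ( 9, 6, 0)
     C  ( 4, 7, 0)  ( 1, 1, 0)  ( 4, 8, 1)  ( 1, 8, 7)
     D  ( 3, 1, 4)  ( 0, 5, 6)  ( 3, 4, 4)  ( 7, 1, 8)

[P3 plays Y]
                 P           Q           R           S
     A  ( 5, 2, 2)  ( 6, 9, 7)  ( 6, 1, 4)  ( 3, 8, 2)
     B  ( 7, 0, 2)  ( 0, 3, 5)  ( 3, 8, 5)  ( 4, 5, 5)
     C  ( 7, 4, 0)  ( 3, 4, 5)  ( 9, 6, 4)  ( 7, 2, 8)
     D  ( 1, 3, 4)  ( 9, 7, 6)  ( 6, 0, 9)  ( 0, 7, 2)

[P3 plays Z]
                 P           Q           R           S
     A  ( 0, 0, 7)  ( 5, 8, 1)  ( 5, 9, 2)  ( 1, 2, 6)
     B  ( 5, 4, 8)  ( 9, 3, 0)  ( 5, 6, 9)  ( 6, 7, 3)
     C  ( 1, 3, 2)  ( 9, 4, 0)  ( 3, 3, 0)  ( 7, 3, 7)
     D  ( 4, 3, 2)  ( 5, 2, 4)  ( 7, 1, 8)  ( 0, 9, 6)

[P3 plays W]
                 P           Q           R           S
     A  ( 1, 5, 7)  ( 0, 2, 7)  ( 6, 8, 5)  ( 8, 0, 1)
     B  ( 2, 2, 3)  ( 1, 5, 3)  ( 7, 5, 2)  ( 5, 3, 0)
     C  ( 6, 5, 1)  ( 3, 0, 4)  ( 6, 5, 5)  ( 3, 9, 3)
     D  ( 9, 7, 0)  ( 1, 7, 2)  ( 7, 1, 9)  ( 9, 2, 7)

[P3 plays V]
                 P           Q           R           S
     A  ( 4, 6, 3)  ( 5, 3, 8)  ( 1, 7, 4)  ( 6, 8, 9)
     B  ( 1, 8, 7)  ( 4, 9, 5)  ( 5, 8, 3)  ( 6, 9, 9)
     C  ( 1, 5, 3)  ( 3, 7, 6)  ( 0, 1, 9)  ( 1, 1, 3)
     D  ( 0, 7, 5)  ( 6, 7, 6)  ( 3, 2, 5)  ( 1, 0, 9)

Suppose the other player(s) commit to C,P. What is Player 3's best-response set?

u_3(X vs C,P) = 0
u_3(Y vs C,P) = 0
u_3(Z vs C,P) = 2
u_3(W vs C,P) = 1
u_3(V vs C,P) = 3
max payoff 3 at {V}

argmax u_3 = {V}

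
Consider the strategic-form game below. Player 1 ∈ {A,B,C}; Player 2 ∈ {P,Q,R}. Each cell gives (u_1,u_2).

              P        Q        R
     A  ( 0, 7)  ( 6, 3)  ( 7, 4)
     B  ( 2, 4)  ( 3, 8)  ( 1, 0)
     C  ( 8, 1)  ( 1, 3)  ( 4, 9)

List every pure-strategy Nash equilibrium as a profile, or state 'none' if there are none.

(A,P): not NE [P1→C gives 8>0]
(A,Q): not NE [P2→P gives 7>3]
(A,R): not NE [P2→P gives 7>4]
(B,P): not NE [P1→C gives 8>2; P2→Q gives 8>4]
(B,Q): not NE [P1→A gives 6>3]
(B,R): not NE [P1→A gives 7>1; P2→Q gives 8>0]
(C,P): not NE [P2→R gives 9>1]
(C,Q): not NE [P1→A gives 6>1; P2→R gives 9>3]
(C,R): not NE [P1→A gives 7>4]

Equilibria: none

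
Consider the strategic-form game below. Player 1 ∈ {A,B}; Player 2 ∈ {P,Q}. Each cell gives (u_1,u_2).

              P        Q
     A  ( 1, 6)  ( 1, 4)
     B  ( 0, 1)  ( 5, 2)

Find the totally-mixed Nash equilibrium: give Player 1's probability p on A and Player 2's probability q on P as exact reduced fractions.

P1 indiff ⇒ q·1+(1-q)·1 = q·0+(1-q)·5 ⇒ q(1) = (1-q)(4) ⇒ q = 4/5
P2 indiff ⇒ p·6+(1-p)·1 = p·4+(1-p)·2 ⇒ p(2) = (1-p)(1) ⇒ p = 1/3

P1 mixes 1/3 on A; P2 mixes 4/5 on P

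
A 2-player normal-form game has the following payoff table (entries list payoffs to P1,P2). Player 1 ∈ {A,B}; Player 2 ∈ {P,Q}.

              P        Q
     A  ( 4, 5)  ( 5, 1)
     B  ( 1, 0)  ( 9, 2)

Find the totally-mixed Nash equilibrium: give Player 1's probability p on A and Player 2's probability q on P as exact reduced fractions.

P1 indiff ⇒ q·4+(1-q)·5 = q·1+(1-q)·9 ⇒ q(3) = (1-q)(4) ⇒ q = 4/7
P2 indiff ⇒ p·5+(1-p)·0 = p·1+(1-p)·2 ⇒ p(4) = (1-p)(2) ⇒ p = 1/3

P1 mixes 1/3 on A; P2 mixes 4/7 on P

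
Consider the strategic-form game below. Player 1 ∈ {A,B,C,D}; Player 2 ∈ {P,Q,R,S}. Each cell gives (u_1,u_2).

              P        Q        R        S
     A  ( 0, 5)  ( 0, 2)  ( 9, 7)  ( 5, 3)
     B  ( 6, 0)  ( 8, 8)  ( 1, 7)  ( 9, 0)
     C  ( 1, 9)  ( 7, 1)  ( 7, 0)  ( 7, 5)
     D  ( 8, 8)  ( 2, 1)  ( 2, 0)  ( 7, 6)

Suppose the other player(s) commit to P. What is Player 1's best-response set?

u_1(A vs P) = 0
u_1(B vs P) = 6
u_1(C vs P) = 1
u_1(D vs P) = 8
max payoff 8 at {D}

BR_1 = {D}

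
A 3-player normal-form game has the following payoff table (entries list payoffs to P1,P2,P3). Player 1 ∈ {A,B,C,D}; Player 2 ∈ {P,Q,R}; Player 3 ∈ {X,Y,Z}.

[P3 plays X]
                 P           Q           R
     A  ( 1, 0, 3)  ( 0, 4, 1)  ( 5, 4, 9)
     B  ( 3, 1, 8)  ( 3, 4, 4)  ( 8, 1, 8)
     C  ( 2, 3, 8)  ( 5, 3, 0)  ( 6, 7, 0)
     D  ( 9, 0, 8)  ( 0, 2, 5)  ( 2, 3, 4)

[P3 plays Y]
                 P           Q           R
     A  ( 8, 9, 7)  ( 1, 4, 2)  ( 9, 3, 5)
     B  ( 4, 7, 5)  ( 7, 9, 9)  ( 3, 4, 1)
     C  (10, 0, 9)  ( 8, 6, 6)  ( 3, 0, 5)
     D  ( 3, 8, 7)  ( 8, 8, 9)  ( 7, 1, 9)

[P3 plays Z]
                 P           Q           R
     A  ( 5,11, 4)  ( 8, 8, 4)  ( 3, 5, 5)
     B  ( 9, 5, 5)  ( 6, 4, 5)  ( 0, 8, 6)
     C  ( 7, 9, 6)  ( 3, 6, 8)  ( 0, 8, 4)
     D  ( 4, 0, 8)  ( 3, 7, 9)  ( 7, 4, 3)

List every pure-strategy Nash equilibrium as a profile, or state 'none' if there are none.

(A,P,X): not NE [P1→D gives 9>1; P2→R gives 4>0; P3→Y gives 7>3]
(A,P,Y): not NE [P1→C gives 10>8]
(A,P,Z): not NE [P1→B gives 9>5; P3→Y gives 7>4]
(A,Q,X): not NE [P1→C gives 5>0; P3→Z gives 4>1]
(A,Q,Y): not NE [P1→D gives 8>1; P2→P gives 9>4; P3→Z gives 4>2]
(A,Q,Z): not NE [P2→P gives 11>8]
(A,R,X): not NE [P1→B gives 8>5]
(A,R,Y): not NE [P2→P gives 9>3; P3→X gives 9>5]
(A,R,Z): not NE [P1→D gives 7>3; P2→P gives 11>5; P3→X gives 9>5]
(B,P,X): not NE [P1→D gives 9>3; P2→Q gives 4>1]
(B,P,Y): not NE [P1→C gives 10>4; P2→Q gives 9>7; P3→X gives 8>5]
(B,P,Z): not NE [P2→R gives 8>5; P3→X gives 8>5]
(B,Q,X): not NE [P1→C gives 5>3; P3→Y gives 9>4]
(B,Q,Y): not NE [P1→D gives 8>7]
(B,Q,Z): not NE [P1→A gives 8>6; P2→R gives 8>4; P3→Y gives 9>5]
(B,R,X): not NE [P2→Q gives 4>1]
(B,R,Y): not NE [P1→A gives 9>3; P2→Q gives 9>4; P3→X gives 8>1]
(B,R,Z): not NE [P1→D gives 7>0; P3→X gives 8>6]
(C,P,X): not NE [P1→D gives 9>2; P2→R gives 7>3; P3→Y gives 9>8]
(C,P,Y): not NE [P2→Q gives 6>0]
(C,P,Z): not NE [P1→B gives 9>7; P3→Y gives 9>6]
(C,Q,X): not NE [P2→R gives 7>3; P3→Z gives 8>0]
(C,Q,Y): not NE [P3→Z gives 8>6]
(C,Q,Z): not NE [P1→A gives 8>3; P2→P gives 9>6]
(C,R,X): not NE [P1→B gives 8>6; P3→Y gives 5>0]
(C,R,Y): not NE [P1→A gives 9>3; P2→Q gives 6>0]
(C,R,Z): not NE [P1→D gives 7>0; P2→P gives 9>8; P3→Y gives 5>4]
(D,P,X): not NE [P2→R gives 3>0]
(D,P,Y): not NE [P1→C gives 10>3; P3→Z gives 8>7]
(D,P,Z): not NE [P1→B gives 9>4; P2→Q gives 7>0]
(D,Q,X): not NE [P1→C gives 5>0; P2→R gives 3>2; P3→Z gives 9>5]
(D,Q,Y): NE
(D,Q,Z): not NE [P1→A gives 8>3]
(D,R,X): not NE [P1→B gives 8>2; P3→Y gives 9>4]
(D,R,Y): not NE [P1→A gives 9>7; P2→Q gives 8>1]
(D,R,Z): not NE [P2→Q gives 7>4; P3→Y gives 9>3]

NE set: (D,Q,Y)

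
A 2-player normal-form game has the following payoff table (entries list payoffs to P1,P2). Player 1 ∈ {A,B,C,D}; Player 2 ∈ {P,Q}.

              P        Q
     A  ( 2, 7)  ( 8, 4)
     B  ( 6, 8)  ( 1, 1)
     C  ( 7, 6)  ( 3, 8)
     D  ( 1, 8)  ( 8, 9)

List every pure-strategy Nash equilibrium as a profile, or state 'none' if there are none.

Nash profiles: (D,Q)

(A,P): not NE [P1→C gives 7>2]
(A,Q): not NE [P2→P gives 7>4]
(B,P): not NE [P1→C gives 7>6]
(B,Q): not NE [P1→D gives 8>1; P2→P gives 8>1]
(C,P): not NE [P2→Q gives 8>6]
(C,Q): not NE [P1→D gives 8>3]
(D,P): not NE [P1→C gives 7>1; P2→Q gives 9>8]
(D,Q): NE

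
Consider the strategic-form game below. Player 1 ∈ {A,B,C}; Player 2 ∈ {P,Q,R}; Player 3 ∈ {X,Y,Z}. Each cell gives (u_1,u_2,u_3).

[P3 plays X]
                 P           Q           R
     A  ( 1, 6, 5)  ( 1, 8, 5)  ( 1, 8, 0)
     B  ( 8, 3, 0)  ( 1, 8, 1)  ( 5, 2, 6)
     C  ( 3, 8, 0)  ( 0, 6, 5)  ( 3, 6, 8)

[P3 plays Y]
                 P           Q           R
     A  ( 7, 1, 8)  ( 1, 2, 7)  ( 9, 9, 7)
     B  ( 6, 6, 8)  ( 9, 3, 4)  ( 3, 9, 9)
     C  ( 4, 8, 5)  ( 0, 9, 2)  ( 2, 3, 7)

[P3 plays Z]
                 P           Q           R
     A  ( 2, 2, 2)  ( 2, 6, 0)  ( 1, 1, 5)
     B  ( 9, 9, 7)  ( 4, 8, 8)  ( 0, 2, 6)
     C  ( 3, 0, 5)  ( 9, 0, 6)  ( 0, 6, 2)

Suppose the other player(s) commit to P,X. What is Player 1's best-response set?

argmax u_1 = {B}

u_1(A vs P,X) = 1
u_1(B vs P,X) = 8
u_1(C vs P,X) = 3
max payoff 8 at {B}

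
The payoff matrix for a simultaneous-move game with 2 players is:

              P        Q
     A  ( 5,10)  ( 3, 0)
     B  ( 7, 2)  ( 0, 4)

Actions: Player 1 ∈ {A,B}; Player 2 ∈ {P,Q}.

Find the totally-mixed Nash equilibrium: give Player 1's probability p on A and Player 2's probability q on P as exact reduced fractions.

P1 indiff ⇒ q·5+(1-q)·3 = q·7+(1-q)·0 ⇒ q(-2) = (1-q)(-3) ⇒ q = 3/5
P2 indiff ⇒ p·10+(1-p)·2 = p·0+(1-p)·4 ⇒ p(10) = (1-p)(2) ⇒ p = 1/6

P1 mixes 1/6 on A; P2 mixes 3/5 on P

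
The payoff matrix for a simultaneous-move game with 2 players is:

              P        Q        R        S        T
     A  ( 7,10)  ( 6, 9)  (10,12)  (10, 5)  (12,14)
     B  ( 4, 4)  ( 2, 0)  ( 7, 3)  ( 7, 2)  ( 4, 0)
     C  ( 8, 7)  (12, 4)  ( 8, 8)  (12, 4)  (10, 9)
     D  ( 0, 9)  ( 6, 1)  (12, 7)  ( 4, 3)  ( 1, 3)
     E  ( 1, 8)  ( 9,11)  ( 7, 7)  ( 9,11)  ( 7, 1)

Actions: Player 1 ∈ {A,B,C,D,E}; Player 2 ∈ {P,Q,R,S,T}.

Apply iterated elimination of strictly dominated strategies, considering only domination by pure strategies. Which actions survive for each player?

Remaining: P1:{A,C,D} P2:{P,R,T}

P1 drop B (A beats it: P:7>4 Q:6>2 R:10>7 S:10>7 T:12>4)
P1 drop E (C beats it: P:8>1 Q:12>9 R:8>7 S:12>9 T:10>7)
P2 drop Q (P beats it: A:10>9 C:7>4 D:9>1)
P2 drop S (P beats it: A:10>5 C:7>4 D:9>3)
P1→{A,C,D} P2→{P,R,T}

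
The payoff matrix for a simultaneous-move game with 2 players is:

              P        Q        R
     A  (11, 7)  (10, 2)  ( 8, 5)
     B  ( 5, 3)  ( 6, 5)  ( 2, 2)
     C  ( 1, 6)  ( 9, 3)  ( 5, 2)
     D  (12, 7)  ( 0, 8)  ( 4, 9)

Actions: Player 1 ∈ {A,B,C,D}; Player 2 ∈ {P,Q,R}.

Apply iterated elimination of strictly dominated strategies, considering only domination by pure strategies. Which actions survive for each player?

P1 drop B (A beats it: P:11>5 Q:10>6 R:8>2)
P1 drop C (A beats it: P:11>1 Q:10>9 R:8>5)
P2 drop Q (R beats it: A:5>2 D:9>8)
P1→{A,D} P2→{P,R}

Remaining: P1:{A,D} P2:{P,R}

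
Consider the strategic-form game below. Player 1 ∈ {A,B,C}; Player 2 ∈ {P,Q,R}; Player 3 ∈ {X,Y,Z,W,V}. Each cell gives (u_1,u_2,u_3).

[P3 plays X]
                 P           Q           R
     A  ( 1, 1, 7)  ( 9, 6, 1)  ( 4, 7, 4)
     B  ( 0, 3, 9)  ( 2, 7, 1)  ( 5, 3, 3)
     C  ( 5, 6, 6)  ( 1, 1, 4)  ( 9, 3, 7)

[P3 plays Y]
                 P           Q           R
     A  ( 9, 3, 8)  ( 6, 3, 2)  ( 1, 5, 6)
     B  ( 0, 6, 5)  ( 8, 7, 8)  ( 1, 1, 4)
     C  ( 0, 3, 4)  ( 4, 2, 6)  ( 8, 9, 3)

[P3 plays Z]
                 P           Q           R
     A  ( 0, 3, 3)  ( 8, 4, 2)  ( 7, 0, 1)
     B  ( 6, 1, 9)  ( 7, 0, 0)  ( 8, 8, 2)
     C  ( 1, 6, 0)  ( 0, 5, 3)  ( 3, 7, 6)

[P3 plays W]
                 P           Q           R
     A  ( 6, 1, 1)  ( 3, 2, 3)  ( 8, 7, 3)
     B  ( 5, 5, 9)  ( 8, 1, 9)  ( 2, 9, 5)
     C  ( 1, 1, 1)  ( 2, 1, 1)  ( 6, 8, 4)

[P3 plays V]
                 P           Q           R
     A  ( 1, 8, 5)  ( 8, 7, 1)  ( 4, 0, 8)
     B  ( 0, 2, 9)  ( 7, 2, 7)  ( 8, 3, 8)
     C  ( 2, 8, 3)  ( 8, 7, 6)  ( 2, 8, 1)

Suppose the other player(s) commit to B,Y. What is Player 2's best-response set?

u_2(P vs B,Y) = 6
u_2(Q vs B,Y) = 7
u_2(R vs B,Y) = 1
max payoff 7 at {Q}

argmax u_2 = {Q}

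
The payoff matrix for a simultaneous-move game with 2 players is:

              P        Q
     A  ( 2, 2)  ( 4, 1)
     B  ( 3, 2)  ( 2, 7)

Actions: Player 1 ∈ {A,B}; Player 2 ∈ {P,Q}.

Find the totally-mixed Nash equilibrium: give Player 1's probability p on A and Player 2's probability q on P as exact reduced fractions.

(p,q) = (5/6, 2/3)

P1 indiff ⇒ q·2+(1-q)·4 = q·3+(1-q)·2 ⇒ q(-1) = (1-q)(-2) ⇒ q = 2/3
P2 indiff ⇒ p·2+(1-p)·2 = p·1+(1-p)·7 ⇒ p(1) = (1-p)(5) ⇒ p = 5/6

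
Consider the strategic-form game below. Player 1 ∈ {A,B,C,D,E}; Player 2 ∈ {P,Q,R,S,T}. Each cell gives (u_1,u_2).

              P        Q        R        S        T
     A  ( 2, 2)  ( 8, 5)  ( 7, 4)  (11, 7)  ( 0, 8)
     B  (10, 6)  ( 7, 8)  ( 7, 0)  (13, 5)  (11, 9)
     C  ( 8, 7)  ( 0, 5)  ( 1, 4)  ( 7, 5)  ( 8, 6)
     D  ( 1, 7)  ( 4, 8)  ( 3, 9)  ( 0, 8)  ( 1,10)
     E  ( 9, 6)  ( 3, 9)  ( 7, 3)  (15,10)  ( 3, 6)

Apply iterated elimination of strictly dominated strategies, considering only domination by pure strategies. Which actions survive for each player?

Remaining: P1:{A,B,E} P2:{Q,S,T}

P1 drop C (B beats it: P:10>8 Q:7>0 R:7>1 S:13>7 T:11>8)
P1 drop D (B beats it: P:10>1 Q:7>4 R:7>3 S:13>0 T:11>1)
P2 drop P (Q beats it: A:5>2 B:8>6 E:9>6)
P2 drop R (Q beats it: A:5>4 B:8>0 E:9>3)
P1→{A,B,E} P2→{Q,S,T}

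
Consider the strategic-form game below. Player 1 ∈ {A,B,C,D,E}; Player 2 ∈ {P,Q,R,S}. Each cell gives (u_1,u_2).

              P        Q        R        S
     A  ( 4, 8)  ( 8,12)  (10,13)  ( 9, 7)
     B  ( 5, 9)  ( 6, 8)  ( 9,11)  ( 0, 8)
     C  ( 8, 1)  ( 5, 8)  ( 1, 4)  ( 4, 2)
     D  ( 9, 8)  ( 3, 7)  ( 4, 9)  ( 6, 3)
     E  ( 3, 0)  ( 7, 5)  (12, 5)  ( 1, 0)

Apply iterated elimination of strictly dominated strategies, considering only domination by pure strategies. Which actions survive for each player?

P2 drop P (R beats it: A:13>8 B:11>9 C:4>1 D:9>8 E:5>0)
P1 drop B (A beats it: Q:8>6 R:10>9 S:9>0)
P1 drop C (A beats it: Q:8>5 R:10>1 S:9>4)
P1 drop D (A beats it: Q:8>3 R:10>4 S:9>6)
P2 drop S (Q beats it: A:12>7 E:5>0)
P1→{A,E} P2→{Q,R}

IESDS → P1:{A,E} P2:{Q,R}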